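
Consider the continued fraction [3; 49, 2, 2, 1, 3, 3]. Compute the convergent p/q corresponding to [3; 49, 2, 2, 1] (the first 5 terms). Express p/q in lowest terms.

1045/346

Collapse the nested fraction from the inside out:
Start with 1.
2 + 1/(1/1) = 2 + 1/1 = 3/1
2 + 1/(3/1) = 2 + 1/3 = 7/3
49 + 1/(7/3) = 49 + 3/7 = 346/7
3 + 1/(346/7) = 3 + 7/346 = 1045/346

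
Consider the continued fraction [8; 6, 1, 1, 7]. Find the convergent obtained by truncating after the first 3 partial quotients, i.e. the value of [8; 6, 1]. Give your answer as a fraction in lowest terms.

57/7

Compute successive convergents:
a_0 = 8: 8/1
a_1 = 6: 49/6
a_2 = 1: 57/7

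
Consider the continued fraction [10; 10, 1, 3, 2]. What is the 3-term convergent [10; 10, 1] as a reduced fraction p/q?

111/11

Start with 1.
10 + 1/(1/1) = 10 + 1/1 = 11/1
10 + 1/(11/1) = 10 + 1/11 = 111/11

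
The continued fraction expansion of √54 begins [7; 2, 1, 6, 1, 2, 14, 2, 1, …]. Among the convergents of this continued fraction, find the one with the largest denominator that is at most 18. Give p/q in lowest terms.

22/3

a_0 = 7: 7/1  (≤ bound)
a_1 = 2: 15/2  (≤ bound)
a_2 = 1: 22/3  (≤ bound)
a_3 = 6: 147/20  (> 18, stop)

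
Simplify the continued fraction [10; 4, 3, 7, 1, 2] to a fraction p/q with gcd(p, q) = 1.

a_0 = 10: 10/1
a_1 = 4: 41/4
a_2 = 3: 133/13
a_3 = 7: 972/95
a_4 = 1: 1105/108
a_5 = 2: 3182/311

3182/311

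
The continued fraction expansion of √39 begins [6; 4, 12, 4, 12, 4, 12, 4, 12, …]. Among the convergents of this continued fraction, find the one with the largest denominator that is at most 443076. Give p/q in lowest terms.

a_0 = 6: 6/1  (≤ bound)
a_1 = 4: 25/4  (≤ bound)
a_2 = 12: 306/49  (≤ bound)
a_3 = 4: 1249/200  (≤ bound)
a_4 = 12: 15294/2449  (≤ bound)
a_5 = 4: 62425/9996  (≤ bound)
a_6 = 12: 764394/122401  (≤ bound)
a_7 = 4: 3120001/499600  (> 443076, stop)

764394/122401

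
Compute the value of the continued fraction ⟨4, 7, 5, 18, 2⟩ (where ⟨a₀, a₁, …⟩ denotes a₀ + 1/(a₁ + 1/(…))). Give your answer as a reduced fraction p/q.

5571/1346

Start with 2.
18 + 1/(2/1) = 18 + 1/2 = 37/2
5 + 1/(37/2) = 5 + 2/37 = 187/37
7 + 1/(187/37) = 7 + 37/187 = 1346/187
4 + 1/(1346/187) = 4 + 187/1346 = 5571/1346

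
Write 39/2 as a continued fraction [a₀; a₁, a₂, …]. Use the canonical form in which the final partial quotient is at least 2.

Repeatedly divide and take the remainder:
⌊39/2⌋ = 19, remainder 1
⌊2/1⌋ = 2, remainder 0

[19; 2]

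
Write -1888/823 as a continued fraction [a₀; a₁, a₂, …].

Apply division with remainder until the remainder is 0:
-1888 = -3·823 + 581, so a_0 = -3
823 = 1·581 + 242, so a_1 = 1
581 = 2·242 + 97, so a_2 = 2
242 = 2·97 + 48, so a_3 = 2
97 = 2·48 + 1, so a_4 = 2
48 = 48·1 + 0, so a_5 = 48

[-3; 1, 2, 2, 2, 48]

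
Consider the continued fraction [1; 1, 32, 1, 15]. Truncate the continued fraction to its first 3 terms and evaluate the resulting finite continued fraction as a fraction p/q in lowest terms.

a_0 = 1: 1/1
a_1 = 1: 2/1
a_2 = 32: 65/33

65/33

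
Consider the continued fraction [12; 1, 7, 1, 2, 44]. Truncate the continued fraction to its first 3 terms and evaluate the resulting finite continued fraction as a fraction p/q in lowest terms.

103/8

Collapse the nested fraction from the inside out:
Start with 7.
1 + 1/(7/1) = 1 + 1/7 = 8/7
12 + 1/(8/7) = 12 + 7/8 = 103/8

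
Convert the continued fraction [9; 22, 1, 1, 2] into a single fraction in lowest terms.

a_0 = 9: 9/1
a_1 = 22: 199/22
a_2 = 1: 208/23
a_3 = 1: 407/45
a_4 = 2: 1022/113

1022/113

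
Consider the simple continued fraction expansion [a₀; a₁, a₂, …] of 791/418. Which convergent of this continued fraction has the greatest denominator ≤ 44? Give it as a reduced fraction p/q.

53/28

List convergents until the denominator exceeds the bound:
a_0 = 1: 1/1  (≤ bound)
a_1 = 1: 2/1  (≤ bound)
a_2 = 8: 17/9  (≤ bound)
a_3 = 3: 53/28  (≤ bound)
a_4 = 2: 123/65  (> 44, stop)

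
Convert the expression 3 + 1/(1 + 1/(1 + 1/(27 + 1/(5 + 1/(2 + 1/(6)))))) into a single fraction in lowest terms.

13794/3931

Start with 6.
2 + 1/(6/1) = 2 + 1/6 = 13/6
5 + 1/(13/6) = 5 + 6/13 = 71/13
27 + 1/(71/13) = 27 + 13/71 = 1930/71
1 + 1/(1930/71) = 1 + 71/1930 = 2001/1930
1 + 1/(2001/1930) = 1 + 1930/2001 = 3931/2001
3 + 1/(3931/2001) = 3 + 2001/3931 = 13794/3931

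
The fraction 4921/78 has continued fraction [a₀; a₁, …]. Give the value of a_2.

7

⌊4921/78⌋ = 63, remainder 7
⌊78/7⌋ = 11, remainder 1
⌊7/1⌋ = 7, remainder 0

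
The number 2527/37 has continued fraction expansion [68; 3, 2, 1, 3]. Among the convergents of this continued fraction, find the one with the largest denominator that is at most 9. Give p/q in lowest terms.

a_0 = 68: 68/1  (≤ bound)
a_1 = 3: 205/3  (≤ bound)
a_2 = 2: 478/7  (≤ bound)
a_3 = 1: 683/10  (> 9, stop)

478/7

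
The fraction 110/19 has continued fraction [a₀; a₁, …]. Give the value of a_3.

1

110 ÷ 19 → quotient 5, remainder 15
19 ÷ 15 → quotient 1, remainder 4
15 ÷ 4 → quotient 3, remainder 3
4 ÷ 3 → quotient 1, remainder 1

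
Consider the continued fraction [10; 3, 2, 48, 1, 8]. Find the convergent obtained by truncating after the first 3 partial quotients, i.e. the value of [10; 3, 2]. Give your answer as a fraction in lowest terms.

72/7

a_0 = 10: 10/1
a_1 = 3: 31/3
a_2 = 2: 72/7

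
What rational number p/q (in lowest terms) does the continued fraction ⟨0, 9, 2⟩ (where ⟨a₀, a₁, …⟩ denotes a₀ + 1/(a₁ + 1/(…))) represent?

Start with 2.
9 + 1/(2/1) = 9 + 1/2 = 19/2
0 + 1/(19/2) = 0 + 2/19 = 2/19

2/19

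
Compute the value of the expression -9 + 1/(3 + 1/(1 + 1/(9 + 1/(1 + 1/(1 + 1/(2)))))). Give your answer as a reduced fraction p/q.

-1810/207

Start with 2.
1 + 1/(2/1) = 1 + 1/2 = 3/2
1 + 1/(3/2) = 1 + 2/3 = 5/3
9 + 1/(5/3) = 9 + 3/5 = 48/5
1 + 1/(48/5) = 1 + 5/48 = 53/48
3 + 1/(53/48) = 3 + 48/53 = 207/53
-9 + 1/(207/53) = -9 + 53/207 = -1810/207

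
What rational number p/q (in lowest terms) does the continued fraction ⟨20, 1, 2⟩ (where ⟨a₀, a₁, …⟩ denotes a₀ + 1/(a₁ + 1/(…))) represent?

Use the convergent recurrence hₖ = aₖ·hₖ₋₁ + hₖ₋₂ (and likewise for the denominators kₖ):
a_0 = 20: 20/1
a_1 = 1: 21/1
a_2 = 2: 62/3

62/3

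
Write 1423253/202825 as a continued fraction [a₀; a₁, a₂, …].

[7; 58, 3, 6, 3, 2, 3, 7]

Run the Euclidean algorithm, recording each quotient:
1423253 ÷ 202825 → quotient 7, remainder 3478
202825 ÷ 3478 → quotient 58, remainder 1101
3478 ÷ 1101 → quotient 3, remainder 175
1101 ÷ 175 → quotient 6, remainder 51
175 ÷ 51 → quotient 3, remainder 22
51 ÷ 22 → quotient 2, remainder 7
22 ÷ 7 → quotient 3, remainder 1
7 ÷ 1 → quotient 7, remainder 0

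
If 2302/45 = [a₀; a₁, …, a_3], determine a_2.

2

Repeatedly divide and take the remainder:
2302 = 51·45 + 7, so a_0 = 51
45 = 6·7 + 3, so a_1 = 6
7 = 2·3 + 1, so a_2 = 2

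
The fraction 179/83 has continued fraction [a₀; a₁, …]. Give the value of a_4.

1

Run the Euclidean algorithm, recording each quotient:
⌊179/83⌋ = 2, remainder 13
⌊83/13⌋ = 6, remainder 5
⌊13/5⌋ = 2, remainder 3
⌊5/3⌋ = 1, remainder 2
⌊3/2⌋ = 1, remainder 1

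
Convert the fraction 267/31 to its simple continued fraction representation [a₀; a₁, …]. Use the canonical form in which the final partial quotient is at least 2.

Apply division with remainder until the remainder is 0:
267 ÷ 31 → quotient 8, remainder 19
31 ÷ 19 → quotient 1, remainder 12
19 ÷ 12 → quotient 1, remainder 7
12 ÷ 7 → quotient 1, remainder 5
7 ÷ 5 → quotient 1, remainder 2
5 ÷ 2 → quotient 2, remainder 1
2 ÷ 1 → quotient 2, remainder 0

[8; 1, 1, 1, 1, 2, 2]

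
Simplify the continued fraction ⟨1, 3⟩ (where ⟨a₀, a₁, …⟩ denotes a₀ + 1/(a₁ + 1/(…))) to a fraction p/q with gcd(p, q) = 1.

Start with 3.
1 + 1/(3/1) = 1 + 1/3 = 4/3

4/3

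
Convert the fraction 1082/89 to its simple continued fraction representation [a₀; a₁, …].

⌊1082/89⌋ = 12, remainder 14
⌊89/14⌋ = 6, remainder 5
⌊14/5⌋ = 2, remainder 4
⌊5/4⌋ = 1, remainder 1
⌊4/1⌋ = 4, remainder 0

[12; 6, 2, 1, 4]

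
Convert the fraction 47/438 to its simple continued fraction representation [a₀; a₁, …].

47 = 0·438 + 47, so a_0 = 0
438 = 9·47 + 15, so a_1 = 9
47 = 3·15 + 2, so a_2 = 3
15 = 7·2 + 1, so a_3 = 7
2 = 2·1 + 0, so a_4 = 2

[0; 9, 3, 7, 2]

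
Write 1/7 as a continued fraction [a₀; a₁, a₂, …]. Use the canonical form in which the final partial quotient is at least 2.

Run the Euclidean algorithm, recording each quotient:
⌊1/7⌋ = 0, remainder 1
⌊7/1⌋ = 7, remainder 0

[0; 7]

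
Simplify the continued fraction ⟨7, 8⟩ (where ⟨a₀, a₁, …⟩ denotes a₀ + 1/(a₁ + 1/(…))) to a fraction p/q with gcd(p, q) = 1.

57/8

Build up convergents one term at a time:
a_0 = 7: 7/1
a_1 = 8: 57/8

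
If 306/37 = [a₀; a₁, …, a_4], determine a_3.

⌊306/37⌋ = 8, remainder 10
⌊37/10⌋ = 3, remainder 7
⌊10/7⌋ = 1, remainder 3
⌊7/3⌋ = 2, remainder 1

2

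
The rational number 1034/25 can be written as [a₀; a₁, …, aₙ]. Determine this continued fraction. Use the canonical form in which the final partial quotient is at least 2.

Run the Euclidean algorithm, recording each quotient:
1034 = 41·25 + 9, so a_0 = 41
25 = 2·9 + 7, so a_1 = 2
9 = 1·7 + 2, so a_2 = 1
7 = 3·2 + 1, so a_3 = 3
2 = 2·1 + 0, so a_4 = 2

[41; 2, 1, 3, 2]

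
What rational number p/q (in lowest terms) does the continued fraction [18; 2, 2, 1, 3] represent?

479/26

a_0 = 18: 18/1
a_1 = 2: 37/2
a_2 = 2: 92/5
a_3 = 1: 129/7
a_4 = 3: 479/26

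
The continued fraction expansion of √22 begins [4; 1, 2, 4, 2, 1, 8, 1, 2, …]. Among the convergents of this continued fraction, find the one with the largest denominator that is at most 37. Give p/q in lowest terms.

136/29

a_0 = 4: 4/1  (≤ bound)
a_1 = 1: 5/1  (≤ bound)
a_2 = 2: 14/3  (≤ bound)
a_3 = 4: 61/13  (≤ bound)
a_4 = 2: 136/29  (≤ bound)
a_5 = 1: 197/42  (> 37, stop)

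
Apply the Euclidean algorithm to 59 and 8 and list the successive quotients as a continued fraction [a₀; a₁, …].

[7; 2, 1, 2]

59 ÷ 8 → quotient 7, remainder 3
8 ÷ 3 → quotient 2, remainder 2
3 ÷ 2 → quotient 1, remainder 1
2 ÷ 1 → quotient 2, remainder 0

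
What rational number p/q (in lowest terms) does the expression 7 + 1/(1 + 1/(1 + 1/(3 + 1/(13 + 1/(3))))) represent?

2165/286

Compute successive convergents:
a_0 = 7: 7/1
a_1 = 1: 8/1
a_2 = 1: 15/2
a_3 = 3: 53/7
a_4 = 13: 704/93
a_5 = 3: 2165/286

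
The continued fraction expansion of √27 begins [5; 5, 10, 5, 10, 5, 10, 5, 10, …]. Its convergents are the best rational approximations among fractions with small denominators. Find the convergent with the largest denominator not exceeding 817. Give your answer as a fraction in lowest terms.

1351/260

a_0 = 5: 5/1  (≤ bound)
a_1 = 5: 26/5  (≤ bound)
a_2 = 10: 265/51  (≤ bound)
a_3 = 5: 1351/260  (≤ bound)
a_4 = 10: 13775/2651  (> 817, stop)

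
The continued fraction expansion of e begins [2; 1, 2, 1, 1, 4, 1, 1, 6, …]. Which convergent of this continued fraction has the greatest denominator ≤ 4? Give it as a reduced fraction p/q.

11/4

a_0 = 2: 2/1  (≤ bound)
a_1 = 1: 3/1  (≤ bound)
a_2 = 2: 8/3  (≤ bound)
a_3 = 1: 11/4  (≤ bound)
a_4 = 1: 19/7  (> 4, stop)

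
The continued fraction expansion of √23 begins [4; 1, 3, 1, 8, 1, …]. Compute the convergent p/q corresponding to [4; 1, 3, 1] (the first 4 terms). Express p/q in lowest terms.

24/5

Use the convergent recurrence hₖ = aₖ·hₖ₋₁ + hₖ₋₂ (and likewise for the denominators kₖ):
a_0 = 4: 4/1
a_1 = 1: 5/1
a_2 = 3: 19/4
a_3 = 1: 24/5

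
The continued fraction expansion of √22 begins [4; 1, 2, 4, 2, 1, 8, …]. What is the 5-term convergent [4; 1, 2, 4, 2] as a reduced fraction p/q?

136/29

Starting at the tail and folding back:
Start with 2.
4 + 1/(2/1) = 4 + 1/2 = 9/2
2 + 1/(9/2) = 2 + 2/9 = 20/9
1 + 1/(20/9) = 1 + 9/20 = 29/20
4 + 1/(29/20) = 4 + 20/29 = 136/29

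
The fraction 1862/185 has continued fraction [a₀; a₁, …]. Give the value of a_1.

15

Repeatedly divide and take the remainder:
1862 = 10·185 + 12, so a_0 = 10
185 = 15·12 + 5, so a_1 = 15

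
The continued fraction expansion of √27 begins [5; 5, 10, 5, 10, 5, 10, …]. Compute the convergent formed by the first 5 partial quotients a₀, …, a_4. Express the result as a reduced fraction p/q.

13775/2651

Start with 10.
5 + 1/(10/1) = 5 + 1/10 = 51/10
10 + 1/(51/10) = 10 + 10/51 = 520/51
5 + 1/(520/51) = 5 + 51/520 = 2651/520
5 + 1/(2651/520) = 5 + 520/2651 = 13775/2651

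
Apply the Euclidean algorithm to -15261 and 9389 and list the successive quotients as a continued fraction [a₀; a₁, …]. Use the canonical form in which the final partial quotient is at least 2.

[-2; 2, 1, 2, 37, 2, 15]

⌊-15261/9389⌋ = -2, remainder 3517
⌊9389/3517⌋ = 2, remainder 2355
⌊3517/2355⌋ = 1, remainder 1162
⌊2355/1162⌋ = 2, remainder 31
⌊1162/31⌋ = 37, remainder 15
⌊31/15⌋ = 2, remainder 1
⌊15/1⌋ = 15, remainder 0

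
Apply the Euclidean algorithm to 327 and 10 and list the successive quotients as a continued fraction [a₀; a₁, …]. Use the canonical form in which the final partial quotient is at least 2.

327 ÷ 10 → quotient 32, remainder 7
10 ÷ 7 → quotient 1, remainder 3
7 ÷ 3 → quotient 2, remainder 1
3 ÷ 1 → quotient 3, remainder 0

[32; 1, 2, 3]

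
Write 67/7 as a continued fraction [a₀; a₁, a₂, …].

Repeatedly divide and take the remainder:
⌊67/7⌋ = 9, remainder 4
⌊7/4⌋ = 1, remainder 3
⌊4/3⌋ = 1, remainder 1
⌊3/1⌋ = 3, remainder 0

[9; 1, 1, 3]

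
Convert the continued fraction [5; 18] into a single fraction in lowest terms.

Work from the innermost term outward:
Start with 18.
5 + 1/(18/1) = 5 + 1/18 = 91/18

91/18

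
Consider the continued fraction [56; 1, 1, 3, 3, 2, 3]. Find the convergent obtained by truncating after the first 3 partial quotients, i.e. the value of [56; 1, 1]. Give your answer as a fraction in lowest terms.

Start with 1.
1 + 1/(1/1) = 1 + 1/1 = 2/1
56 + 1/(2/1) = 56 + 1/2 = 113/2

113/2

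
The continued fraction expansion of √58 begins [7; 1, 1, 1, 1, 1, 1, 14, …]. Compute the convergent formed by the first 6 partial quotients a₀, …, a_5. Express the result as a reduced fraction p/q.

a_0 = 7: 7/1
a_1 = 1: 8/1
a_2 = 1: 15/2
a_3 = 1: 23/3
a_4 = 1: 38/5
a_5 = 1: 61/8

61/8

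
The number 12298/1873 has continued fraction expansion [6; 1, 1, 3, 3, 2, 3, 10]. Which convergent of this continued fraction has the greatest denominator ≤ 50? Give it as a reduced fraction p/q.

a_0 = 6: 6/1  (≤ bound)
a_1 = 1: 7/1  (≤ bound)
a_2 = 1: 13/2  (≤ bound)
a_3 = 3: 46/7  (≤ bound)
a_4 = 3: 151/23  (≤ bound)
a_5 = 2: 348/53  (> 50, stop)

151/23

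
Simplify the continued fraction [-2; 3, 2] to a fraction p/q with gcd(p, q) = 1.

-12/7

Start with 2.
3 + 1/(2/1) = 3 + 1/2 = 7/2
-2 + 1/(7/2) = -2 + 2/7 = -12/7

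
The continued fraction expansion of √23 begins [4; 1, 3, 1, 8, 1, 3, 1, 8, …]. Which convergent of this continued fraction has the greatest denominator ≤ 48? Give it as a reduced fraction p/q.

211/44

a_0 = 4: 4/1  (≤ bound)
a_1 = 1: 5/1  (≤ bound)
a_2 = 3: 19/4  (≤ bound)
a_3 = 1: 24/5  (≤ bound)
a_4 = 8: 211/44  (≤ bound)
a_5 = 1: 235/49  (> 48, stop)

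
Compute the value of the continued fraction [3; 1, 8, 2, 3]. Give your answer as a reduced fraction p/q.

257/66

a_0 = 3: 3/1
a_1 = 1: 4/1
a_2 = 8: 35/9
a_3 = 2: 74/19
a_4 = 3: 257/66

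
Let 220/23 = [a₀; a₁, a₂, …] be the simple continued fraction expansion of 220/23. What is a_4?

Repeatedly divide and take the remainder:
⌊220/23⌋ = 9, remainder 13
⌊23/13⌋ = 1, remainder 10
⌊13/10⌋ = 1, remainder 3
⌊10/3⌋ = 3, remainder 1
⌊3/1⌋ = 3, remainder 0

3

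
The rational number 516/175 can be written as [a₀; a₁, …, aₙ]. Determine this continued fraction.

516 = 2·175 + 166, so a_0 = 2
175 = 1·166 + 9, so a_1 = 1
166 = 18·9 + 4, so a_2 = 18
9 = 2·4 + 1, so a_3 = 2
4 = 4·1 + 0, so a_4 = 4

[2; 1, 18, 2, 4]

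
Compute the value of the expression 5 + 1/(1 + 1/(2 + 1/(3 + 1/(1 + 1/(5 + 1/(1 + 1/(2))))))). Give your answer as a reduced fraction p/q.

Starting at the tail and folding back:
Start with 2.
1 + 1/(2/1) = 1 + 1/2 = 3/2
5 + 1/(3/2) = 5 + 2/3 = 17/3
1 + 1/(17/3) = 1 + 3/17 = 20/17
3 + 1/(20/17) = 3 + 17/20 = 77/20
2 + 1/(77/20) = 2 + 20/77 = 174/77
1 + 1/(174/77) = 1 + 77/174 = 251/174
5 + 1/(251/174) = 5 + 174/251 = 1429/251

1429/251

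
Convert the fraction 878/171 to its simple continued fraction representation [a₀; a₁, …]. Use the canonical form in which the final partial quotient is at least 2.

[5; 7, 2, 3, 3]

878 ÷ 171 → quotient 5, remainder 23
171 ÷ 23 → quotient 7, remainder 10
23 ÷ 10 → quotient 2, remainder 3
10 ÷ 3 → quotient 3, remainder 1
3 ÷ 1 → quotient 3, remainder 0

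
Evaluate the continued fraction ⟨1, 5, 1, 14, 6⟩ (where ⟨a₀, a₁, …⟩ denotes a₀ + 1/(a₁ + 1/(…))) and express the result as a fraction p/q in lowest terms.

631/540

Collapse the nested fraction from the inside out:
Start with 6.
14 + 1/(6/1) = 14 + 1/6 = 85/6
1 + 1/(85/6) = 1 + 6/85 = 91/85
5 + 1/(91/85) = 5 + 85/91 = 540/91
1 + 1/(540/91) = 1 + 91/540 = 631/540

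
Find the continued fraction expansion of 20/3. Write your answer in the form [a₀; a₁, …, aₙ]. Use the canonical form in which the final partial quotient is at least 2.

Apply division with remainder until the remainder is 0:
20 ÷ 3 → quotient 6, remainder 2
3 ÷ 2 → quotient 1, remainder 1
2 ÷ 1 → quotient 2, remainder 0

[6; 1, 2]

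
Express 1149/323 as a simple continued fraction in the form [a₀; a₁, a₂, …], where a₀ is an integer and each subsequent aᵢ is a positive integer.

Apply division with remainder until the remainder is 0:
1149 = 3·323 + 180, so a_0 = 3
323 = 1·180 + 143, so a_1 = 1
180 = 1·143 + 37, so a_2 = 1
143 = 3·37 + 32, so a_3 = 3
37 = 1·32 + 5, so a_4 = 1
32 = 6·5 + 2, so a_5 = 6
5 = 2·2 + 1, so a_6 = 2
2 = 2·1 + 0, so a_7 = 2

[3; 1, 1, 3, 1, 6, 2, 2]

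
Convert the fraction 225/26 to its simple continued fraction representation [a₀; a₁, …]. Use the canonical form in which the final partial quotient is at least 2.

⌊225/26⌋ = 8, remainder 17
⌊26/17⌋ = 1, remainder 9
⌊17/9⌋ = 1, remainder 8
⌊9/8⌋ = 1, remainder 1
⌊8/1⌋ = 8, remainder 0

[8; 1, 1, 1, 8]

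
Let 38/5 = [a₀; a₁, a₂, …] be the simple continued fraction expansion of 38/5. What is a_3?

38 ÷ 5 → quotient 7, remainder 3
5 ÷ 3 → quotient 1, remainder 2
3 ÷ 2 → quotient 1, remainder 1
2 ÷ 1 → quotient 2, remainder 0

2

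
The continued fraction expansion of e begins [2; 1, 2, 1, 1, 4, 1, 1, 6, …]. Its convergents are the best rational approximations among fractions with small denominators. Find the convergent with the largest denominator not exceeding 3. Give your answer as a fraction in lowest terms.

8/3

a_0 = 2: 2/1  (≤ bound)
a_1 = 1: 3/1  (≤ bound)
a_2 = 2: 8/3  (≤ bound)
a_3 = 1: 11/4  (> 3, stop)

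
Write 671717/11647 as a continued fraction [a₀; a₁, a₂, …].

671717 = 57·11647 + 7838, so a_0 = 57
11647 = 1·7838 + 3809, so a_1 = 1
7838 = 2·3809 + 220, so a_2 = 2
3809 = 17·220 + 69, so a_3 = 17
220 = 3·69 + 13, so a_4 = 3
69 = 5·13 + 4, so a_5 = 5
13 = 3·4 + 1, so a_6 = 3
4 = 4·1 + 0, so a_7 = 4

[57; 1, 2, 17, 3, 5, 3, 4]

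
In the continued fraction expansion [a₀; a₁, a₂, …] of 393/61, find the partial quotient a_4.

393 = 6·61 + 27, so a_0 = 6
61 = 2·27 + 7, so a_1 = 2
27 = 3·7 + 6, so a_2 = 3
7 = 1·6 + 1, so a_3 = 1
6 = 6·1 + 0, so a_4 = 6

6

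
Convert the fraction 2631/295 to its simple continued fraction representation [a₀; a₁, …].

Apply division with remainder until the remainder is 0:
2631 ÷ 295 → quotient 8, remainder 271
295 ÷ 271 → quotient 1, remainder 24
271 ÷ 24 → quotient 11, remainder 7
24 ÷ 7 → quotient 3, remainder 3
7 ÷ 3 → quotient 2, remainder 1
3 ÷ 1 → quotient 3, remainder 0

[8; 1, 11, 3, 2, 3]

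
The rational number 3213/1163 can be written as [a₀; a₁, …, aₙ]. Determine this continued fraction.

3213 = 2·1163 + 887, so a_0 = 2
1163 = 1·887 + 276, so a_1 = 1
887 = 3·276 + 59, so a_2 = 3
276 = 4·59 + 40, so a_3 = 4
59 = 1·40 + 19, so a_4 = 1
40 = 2·19 + 2, so a_5 = 2
19 = 9·2 + 1, so a_6 = 9
2 = 2·1 + 0, so a_7 = 2

[2; 1, 3, 4, 1, 2, 9, 2]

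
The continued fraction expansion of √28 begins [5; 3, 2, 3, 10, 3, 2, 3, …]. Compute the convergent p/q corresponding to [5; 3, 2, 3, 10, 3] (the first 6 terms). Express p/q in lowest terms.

4048/765

Compute successive convergents:
a_0 = 5: 5/1
a_1 = 3: 16/3
a_2 = 2: 37/7
a_3 = 3: 127/24
a_4 = 10: 1307/247
a_5 = 3: 4048/765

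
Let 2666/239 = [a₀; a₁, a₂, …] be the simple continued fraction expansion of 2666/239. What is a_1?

⌊2666/239⌋ = 11, remainder 37
⌊239/37⌋ = 6, remainder 17

6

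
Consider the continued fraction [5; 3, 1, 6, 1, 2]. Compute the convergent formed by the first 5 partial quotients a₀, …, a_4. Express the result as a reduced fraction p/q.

163/31

Build up convergents one term at a time:
a_0 = 5: 5/1
a_1 = 3: 16/3
a_2 = 1: 21/4
a_3 = 6: 142/27
a_4 = 1: 163/31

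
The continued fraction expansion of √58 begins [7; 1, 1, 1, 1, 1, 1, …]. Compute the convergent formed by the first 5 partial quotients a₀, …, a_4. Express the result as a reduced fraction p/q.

a_0 = 7: 7/1
a_1 = 1: 8/1
a_2 = 1: 15/2
a_3 = 1: 23/3
a_4 = 1: 38/5

38/5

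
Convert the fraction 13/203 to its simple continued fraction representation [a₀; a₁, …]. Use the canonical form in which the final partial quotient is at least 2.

[0; 15, 1, 1, 1, 1, 2]

13 ÷ 203 → quotient 0, remainder 13
203 ÷ 13 → quotient 15, remainder 8
13 ÷ 8 → quotient 1, remainder 5
8 ÷ 5 → quotient 1, remainder 3
5 ÷ 3 → quotient 1, remainder 2
3 ÷ 2 → quotient 1, remainder 1
2 ÷ 1 → quotient 2, remainder 0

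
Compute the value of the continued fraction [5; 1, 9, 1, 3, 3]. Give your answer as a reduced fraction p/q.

827/140

a_0 = 5: 5/1
a_1 = 1: 6/1
a_2 = 9: 59/10
a_3 = 1: 65/11
a_4 = 3: 254/43
a_5 = 3: 827/140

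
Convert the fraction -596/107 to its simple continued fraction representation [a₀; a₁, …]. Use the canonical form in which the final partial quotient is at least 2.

Run the Euclidean algorithm, recording each quotient:
-596 ÷ 107 → quotient -6, remainder 46
107 ÷ 46 → quotient 2, remainder 15
46 ÷ 15 → quotient 3, remainder 1
15 ÷ 1 → quotient 15, remainder 0

[-6; 2, 3, 15]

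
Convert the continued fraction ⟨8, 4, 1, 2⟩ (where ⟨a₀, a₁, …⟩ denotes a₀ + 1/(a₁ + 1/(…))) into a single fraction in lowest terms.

a_0 = 8: 8/1
a_1 = 4: 33/4
a_2 = 1: 41/5
a_3 = 2: 115/14

115/14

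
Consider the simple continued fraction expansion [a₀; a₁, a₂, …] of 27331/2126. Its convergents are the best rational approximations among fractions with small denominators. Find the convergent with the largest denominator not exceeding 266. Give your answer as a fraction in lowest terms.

2404/187

List convergents until the denominator exceeds the bound:
a_0 = 12: 12/1  (≤ bound)
a_1 = 1: 13/1  (≤ bound)
a_2 = 5: 77/6  (≤ bound)
a_3 = 1: 90/7  (≤ bound)
a_4 = 12: 1157/90  (≤ bound)
a_5 = 2: 2404/187  (≤ bound)
a_6 = 1: 3561/277  (> 266, stop)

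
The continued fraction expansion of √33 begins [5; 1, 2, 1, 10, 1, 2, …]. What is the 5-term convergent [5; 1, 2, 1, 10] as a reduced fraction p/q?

247/43

Starting at the tail and folding back:
Start with 10.
1 + 1/(10/1) = 1 + 1/10 = 11/10
2 + 1/(11/10) = 2 + 10/11 = 32/11
1 + 1/(32/11) = 1 + 11/32 = 43/32
5 + 1/(43/32) = 5 + 32/43 = 247/43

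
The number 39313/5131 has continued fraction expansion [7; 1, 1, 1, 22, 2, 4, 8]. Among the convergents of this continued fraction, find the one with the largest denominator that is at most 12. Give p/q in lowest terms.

23/3

List convergents until the denominator exceeds the bound:
a_0 = 7: 7/1  (≤ bound)
a_1 = 1: 8/1  (≤ bound)
a_2 = 1: 15/2  (≤ bound)
a_3 = 1: 23/3  (≤ bound)
a_4 = 22: 521/68  (> 12, stop)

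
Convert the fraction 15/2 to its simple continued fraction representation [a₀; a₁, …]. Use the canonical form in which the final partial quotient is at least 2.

[7; 2]

15 = 7·2 + 1, so a_0 = 7
2 = 2·1 + 0, so a_1 = 2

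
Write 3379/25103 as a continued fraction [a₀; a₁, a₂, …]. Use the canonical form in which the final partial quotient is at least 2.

Run the Euclidean algorithm, recording each quotient:
3379 ÷ 25103 → quotient 0, remainder 3379
25103 ÷ 3379 → quotient 7, remainder 1450
3379 ÷ 1450 → quotient 2, remainder 479
1450 ÷ 479 → quotient 3, remainder 13
479 ÷ 13 → quotient 36, remainder 11
13 ÷ 11 → quotient 1, remainder 2
11 ÷ 2 → quotient 5, remainder 1
2 ÷ 1 → quotient 2, remainder 0

[0; 7, 2, 3, 36, 1, 5, 2]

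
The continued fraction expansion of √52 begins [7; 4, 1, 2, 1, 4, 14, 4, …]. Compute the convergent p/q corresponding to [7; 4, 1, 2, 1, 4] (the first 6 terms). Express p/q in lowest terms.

Start with 4.
1 + 1/(4/1) = 1 + 1/4 = 5/4
2 + 1/(5/4) = 2 + 4/5 = 14/5
1 + 1/(14/5) = 1 + 5/14 = 19/14
4 + 1/(19/14) = 4 + 14/19 = 90/19
7 + 1/(90/19) = 7 + 19/90 = 649/90

649/90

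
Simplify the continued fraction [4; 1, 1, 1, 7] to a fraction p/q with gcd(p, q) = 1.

Starting at the tail and folding back:
Start with 7.
1 + 1/(7/1) = 1 + 1/7 = 8/7
1 + 1/(8/7) = 1 + 7/8 = 15/8
1 + 1/(15/8) = 1 + 8/15 = 23/15
4 + 1/(23/15) = 4 + 15/23 = 107/23

107/23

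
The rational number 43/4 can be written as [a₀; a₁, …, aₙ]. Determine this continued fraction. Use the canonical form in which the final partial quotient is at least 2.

⌊43/4⌋ = 10, remainder 3
⌊4/3⌋ = 1, remainder 1
⌊3/1⌋ = 3, remainder 0

[10; 1, 3]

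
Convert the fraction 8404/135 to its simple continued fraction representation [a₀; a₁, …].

[62; 3, 1, 33]

Apply division with remainder until the remainder is 0:
8404 ÷ 135 → quotient 62, remainder 34
135 ÷ 34 → quotient 3, remainder 33
34 ÷ 33 → quotient 1, remainder 1
33 ÷ 1 → quotient 33, remainder 0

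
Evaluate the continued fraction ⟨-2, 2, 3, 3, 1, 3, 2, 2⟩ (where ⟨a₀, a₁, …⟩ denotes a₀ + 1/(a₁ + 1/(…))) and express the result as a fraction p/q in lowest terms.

Compute successive convergents:
a_0 = -2: -2/1
a_1 = 2: -3/2
a_2 = 3: -11/7
a_3 = 3: -36/23
a_4 = 1: -47/30
a_5 = 3: -177/113
a_6 = 2: -401/256
a_7 = 2: -979/625

-979/625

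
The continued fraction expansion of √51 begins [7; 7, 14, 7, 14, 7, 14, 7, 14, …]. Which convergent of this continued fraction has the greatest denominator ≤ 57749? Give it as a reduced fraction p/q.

a_0 = 7: 7/1  (≤ bound)
a_1 = 7: 50/7  (≤ bound)
a_2 = 14: 707/99  (≤ bound)
a_3 = 7: 4999/700  (≤ bound)
a_4 = 14: 70693/9899  (≤ bound)
a_5 = 7: 499850/69993  (> 57749, stop)

70693/9899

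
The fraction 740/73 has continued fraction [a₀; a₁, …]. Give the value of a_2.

Repeatedly divide and take the remainder:
⌊740/73⌋ = 10, remainder 10
⌊73/10⌋ = 7, remainder 3
⌊10/3⌋ = 3, remainder 1

3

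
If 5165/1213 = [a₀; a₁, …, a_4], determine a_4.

39

5165 = 4·1213 + 313, so a_0 = 4
1213 = 3·313 + 274, so a_1 = 3
313 = 1·274 + 39, so a_2 = 1
274 = 7·39 + 1, so a_3 = 7
39 = 39·1 + 0, so a_4 = 39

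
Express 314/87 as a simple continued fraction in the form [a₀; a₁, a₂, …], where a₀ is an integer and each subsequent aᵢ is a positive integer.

314 ÷ 87 → quotient 3, remainder 53
87 ÷ 53 → quotient 1, remainder 34
53 ÷ 34 → quotient 1, remainder 19
34 ÷ 19 → quotient 1, remainder 15
19 ÷ 15 → quotient 1, remainder 4
15 ÷ 4 → quotient 3, remainder 3
4 ÷ 3 → quotient 1, remainder 1
3 ÷ 1 → quotient 3, remainder 0

[3; 1, 1, 1, 1, 3, 1, 3]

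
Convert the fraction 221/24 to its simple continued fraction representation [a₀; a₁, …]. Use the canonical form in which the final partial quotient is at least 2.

221 = 9·24 + 5, so a_0 = 9
24 = 4·5 + 4, so a_1 = 4
5 = 1·4 + 1, so a_2 = 1
4 = 4·1 + 0, so a_3 = 4

[9; 4, 1, 4]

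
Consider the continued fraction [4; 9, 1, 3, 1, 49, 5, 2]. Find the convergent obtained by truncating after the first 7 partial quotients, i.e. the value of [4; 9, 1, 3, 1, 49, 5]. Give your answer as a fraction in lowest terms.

50246/12249

a_0 = 4: 4/1
a_1 = 9: 37/9
a_2 = 1: 41/10
a_3 = 3: 160/39
a_4 = 1: 201/49
a_5 = 49: 10009/2440
a_6 = 5: 50246/12249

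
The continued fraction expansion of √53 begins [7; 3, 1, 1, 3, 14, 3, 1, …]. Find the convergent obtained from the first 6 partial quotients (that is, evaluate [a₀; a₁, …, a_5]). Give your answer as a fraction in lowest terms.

2599/357

a_0 = 7: 7/1
a_1 = 3: 22/3
a_2 = 1: 29/4
a_3 = 1: 51/7
a_4 = 3: 182/25
a_5 = 14: 2599/357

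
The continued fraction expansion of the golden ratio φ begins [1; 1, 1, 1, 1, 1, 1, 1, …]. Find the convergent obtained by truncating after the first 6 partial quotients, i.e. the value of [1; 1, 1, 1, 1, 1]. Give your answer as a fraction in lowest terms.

Start with 1.
1 + 1/(1/1) = 1 + 1/1 = 2/1
1 + 1/(2/1) = 1 + 1/2 = 3/2
1 + 1/(3/2) = 1 + 2/3 = 5/3
1 + 1/(5/3) = 1 + 3/5 = 8/5
1 + 1/(8/5) = 1 + 5/8 = 13/8

13/8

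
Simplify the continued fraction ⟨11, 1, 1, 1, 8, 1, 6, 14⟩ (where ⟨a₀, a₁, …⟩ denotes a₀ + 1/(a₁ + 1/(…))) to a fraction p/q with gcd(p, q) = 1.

Use the convergent recurrence hₖ = aₖ·hₖ₋₁ + hₖ₋₂ (and likewise for the denominators kₖ):
a_0 = 11: 11/1
a_1 = 1: 12/1
a_2 = 1: 23/2
a_3 = 1: 35/3
a_4 = 8: 303/26
a_5 = 1: 338/29
a_6 = 6: 2331/200
a_7 = 14: 32972/2829

32972/2829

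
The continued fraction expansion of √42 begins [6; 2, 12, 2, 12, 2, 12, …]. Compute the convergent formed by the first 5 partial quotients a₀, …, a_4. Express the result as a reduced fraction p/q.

Work from the innermost term outward:
Start with 12.
2 + 1/(12/1) = 2 + 1/12 = 25/12
12 + 1/(25/12) = 12 + 12/25 = 312/25
2 + 1/(312/25) = 2 + 25/312 = 649/312
6 + 1/(649/312) = 6 + 312/649 = 4206/649

4206/649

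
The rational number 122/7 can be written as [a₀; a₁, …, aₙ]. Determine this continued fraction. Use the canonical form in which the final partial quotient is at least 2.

[17; 2, 3]

⌊122/7⌋ = 17, remainder 3
⌊7/3⌋ = 2, remainder 1
⌊3/1⌋ = 3, remainder 0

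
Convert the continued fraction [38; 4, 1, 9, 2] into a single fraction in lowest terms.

Start with 2.
9 + 1/(2/1) = 9 + 1/2 = 19/2
1 + 1/(19/2) = 1 + 2/19 = 21/19
4 + 1/(21/19) = 4 + 19/21 = 103/21
38 + 1/(103/21) = 38 + 21/103 = 3935/103

3935/103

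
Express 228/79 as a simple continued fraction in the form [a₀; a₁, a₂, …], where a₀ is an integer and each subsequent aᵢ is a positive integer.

[2; 1, 7, 1, 3, 2]

⌊228/79⌋ = 2, remainder 70
⌊79/70⌋ = 1, remainder 9
⌊70/9⌋ = 7, remainder 7
⌊9/7⌋ = 1, remainder 2
⌊7/2⌋ = 3, remainder 1
⌊2/1⌋ = 2, remainder 0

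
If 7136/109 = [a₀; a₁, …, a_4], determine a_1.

2

Repeatedly divide and take the remainder:
7136 = 65·109 + 51, so a_0 = 65
109 = 2·51 + 7, so a_1 = 2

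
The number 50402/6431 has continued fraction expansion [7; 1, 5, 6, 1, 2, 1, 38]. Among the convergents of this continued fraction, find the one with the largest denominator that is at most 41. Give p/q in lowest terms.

a_0 = 7: 7/1  (≤ bound)
a_1 = 1: 8/1  (≤ bound)
a_2 = 5: 47/6  (≤ bound)
a_3 = 6: 290/37  (≤ bound)
a_4 = 1: 337/43  (> 41, stop)

290/37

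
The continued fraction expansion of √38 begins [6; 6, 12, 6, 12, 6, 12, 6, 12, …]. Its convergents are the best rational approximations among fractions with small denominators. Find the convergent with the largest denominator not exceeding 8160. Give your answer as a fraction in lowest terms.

33294/5401

a_0 = 6: 6/1  (≤ bound)
a_1 = 6: 37/6  (≤ bound)
a_2 = 12: 450/73  (≤ bound)
a_3 = 6: 2737/444  (≤ bound)
a_4 = 12: 33294/5401  (≤ bound)
a_5 = 6: 202501/32850  (> 8160, stop)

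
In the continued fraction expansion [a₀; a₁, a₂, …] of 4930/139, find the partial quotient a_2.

7

Run the Euclidean algorithm, recording each quotient:
⌊4930/139⌋ = 35, remainder 65
⌊139/65⌋ = 2, remainder 9
⌊65/9⌋ = 7, remainder 2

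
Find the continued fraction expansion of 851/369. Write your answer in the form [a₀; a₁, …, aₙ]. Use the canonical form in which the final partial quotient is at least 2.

[2; 3, 3, 1, 3, 3, 2]

851 = 2·369 + 113, so a_0 = 2
369 = 3·113 + 30, so a_1 = 3
113 = 3·30 + 23, so a_2 = 3
30 = 1·23 + 7, so a_3 = 1
23 = 3·7 + 2, so a_4 = 3
7 = 3·2 + 1, so a_5 = 3
2 = 2·1 + 0, so a_6 = 2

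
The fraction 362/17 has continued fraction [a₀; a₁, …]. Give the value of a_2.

2

362 ÷ 17 → quotient 21, remainder 5
17 ÷ 5 → quotient 3, remainder 2
5 ÷ 2 → quotient 2, remainder 1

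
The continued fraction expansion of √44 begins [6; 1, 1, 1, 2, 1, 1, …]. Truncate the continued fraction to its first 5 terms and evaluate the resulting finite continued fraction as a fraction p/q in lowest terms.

53/8

Start with 2.
1 + 1/(2/1) = 1 + 1/2 = 3/2
1 + 1/(3/2) = 1 + 2/3 = 5/3
1 + 1/(5/3) = 1 + 3/5 = 8/5
6 + 1/(8/5) = 6 + 5/8 = 53/8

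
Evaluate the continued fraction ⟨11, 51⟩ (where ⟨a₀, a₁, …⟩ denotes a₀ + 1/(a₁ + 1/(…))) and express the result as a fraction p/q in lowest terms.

Start with 51.
11 + 1/(51/1) = 11 + 1/51 = 562/51

562/51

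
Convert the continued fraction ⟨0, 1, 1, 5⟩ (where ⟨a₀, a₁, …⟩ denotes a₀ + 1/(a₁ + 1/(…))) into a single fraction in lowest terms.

a_0 = 0: 0/1
a_1 = 1: 1/1
a_2 = 1: 1/2
a_3 = 5: 6/11

6/11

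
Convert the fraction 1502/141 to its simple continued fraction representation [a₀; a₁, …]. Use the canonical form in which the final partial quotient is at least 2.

[10; 1, 1, 1, 7, 6]

Repeatedly divide and take the remainder:
⌊1502/141⌋ = 10, remainder 92
⌊141/92⌋ = 1, remainder 49
⌊92/49⌋ = 1, remainder 43
⌊49/43⌋ = 1, remainder 6
⌊43/6⌋ = 7, remainder 1
⌊6/1⌋ = 6, remainder 0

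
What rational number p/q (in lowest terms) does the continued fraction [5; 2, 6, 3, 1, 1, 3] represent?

1852/339

Start with 3.
1 + 1/(3/1) = 1 + 1/3 = 4/3
1 + 1/(4/3) = 1 + 3/4 = 7/4
3 + 1/(7/4) = 3 + 4/7 = 25/7
6 + 1/(25/7) = 6 + 7/25 = 157/25
2 + 1/(157/25) = 2 + 25/157 = 339/157
5 + 1/(339/157) = 5 + 157/339 = 1852/339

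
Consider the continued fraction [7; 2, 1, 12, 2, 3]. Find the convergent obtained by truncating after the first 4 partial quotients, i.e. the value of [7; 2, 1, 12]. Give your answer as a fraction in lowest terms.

279/38

Work from the innermost term outward:
Start with 12.
1 + 1/(12/1) = 1 + 1/12 = 13/12
2 + 1/(13/12) = 2 + 12/13 = 38/13
7 + 1/(38/13) = 7 + 13/38 = 279/38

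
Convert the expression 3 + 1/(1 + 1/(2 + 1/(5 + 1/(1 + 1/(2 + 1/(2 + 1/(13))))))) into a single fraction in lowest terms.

a_0 = 3: 3/1
a_1 = 1: 4/1
a_2 = 2: 11/3
a_3 = 5: 59/16
a_4 = 1: 70/19
a_5 = 2: 199/54
a_6 = 2: 468/127
a_7 = 13: 6283/1705

6283/1705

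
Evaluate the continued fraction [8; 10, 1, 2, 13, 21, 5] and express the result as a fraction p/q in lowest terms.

367631/45422

a_0 = 8: 8/1
a_1 = 10: 81/10
a_2 = 1: 89/11
a_3 = 2: 259/32
a_4 = 13: 3456/427
a_5 = 21: 72835/8999
a_6 = 5: 367631/45422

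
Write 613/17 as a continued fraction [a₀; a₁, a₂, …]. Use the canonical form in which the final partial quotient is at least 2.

[36; 17]

613 = 36·17 + 1, so a_0 = 36
17 = 17·1 + 0, so a_1 = 17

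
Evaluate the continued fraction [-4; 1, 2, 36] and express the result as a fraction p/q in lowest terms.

a_0 = -4: -4/1
a_1 = 1: -3/1
a_2 = 2: -10/3
a_3 = 36: -363/109

-363/109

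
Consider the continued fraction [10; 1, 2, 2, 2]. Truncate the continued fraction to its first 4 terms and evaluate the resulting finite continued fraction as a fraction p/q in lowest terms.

Work from the innermost term outward:
Start with 2.
2 + 1/(2/1) = 2 + 1/2 = 5/2
1 + 1/(5/2) = 1 + 2/5 = 7/5
10 + 1/(7/5) = 10 + 5/7 = 75/7

75/7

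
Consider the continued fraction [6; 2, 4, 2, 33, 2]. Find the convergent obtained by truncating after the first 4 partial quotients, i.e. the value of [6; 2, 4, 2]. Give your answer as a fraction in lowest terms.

Start with 2.
4 + 1/(2/1) = 4 + 1/2 = 9/2
2 + 1/(9/2) = 2 + 2/9 = 20/9
6 + 1/(20/9) = 6 + 9/20 = 129/20

129/20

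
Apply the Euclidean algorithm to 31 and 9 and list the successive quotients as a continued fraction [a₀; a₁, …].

[3; 2, 4]

Run the Euclidean algorithm, recording each quotient:
31 ÷ 9 → quotient 3, remainder 4
9 ÷ 4 → quotient 2, remainder 1
4 ÷ 1 → quotient 4, remainder 0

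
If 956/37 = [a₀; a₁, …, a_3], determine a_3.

956 ÷ 37 → quotient 25, remainder 31
37 ÷ 31 → quotient 1, remainder 6
31 ÷ 6 → quotient 5, remainder 1
6 ÷ 1 → quotient 6, remainder 0

6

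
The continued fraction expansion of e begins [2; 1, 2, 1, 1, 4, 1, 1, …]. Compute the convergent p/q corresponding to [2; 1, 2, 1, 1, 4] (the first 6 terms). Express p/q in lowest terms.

Work from the innermost term outward:
Start with 4.
1 + 1/(4/1) = 1 + 1/4 = 5/4
1 + 1/(5/4) = 1 + 4/5 = 9/5
2 + 1/(9/5) = 2 + 5/9 = 23/9
1 + 1/(23/9) = 1 + 9/23 = 32/23
2 + 1/(32/23) = 2 + 23/32 = 87/32

87/32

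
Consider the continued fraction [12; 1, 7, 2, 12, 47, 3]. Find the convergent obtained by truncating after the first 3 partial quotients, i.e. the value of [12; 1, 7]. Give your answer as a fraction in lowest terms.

103/8

Start with 7.
1 + 1/(7/1) = 1 + 1/7 = 8/7
12 + 1/(8/7) = 12 + 7/8 = 103/8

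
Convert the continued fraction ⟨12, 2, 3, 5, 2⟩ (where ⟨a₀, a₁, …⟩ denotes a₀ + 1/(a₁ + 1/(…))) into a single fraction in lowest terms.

Start with 2.
5 + 1/(2/1) = 5 + 1/2 = 11/2
3 + 1/(11/2) = 3 + 2/11 = 35/11
2 + 1/(35/11) = 2 + 11/35 = 81/35
12 + 1/(81/35) = 12 + 35/81 = 1007/81

1007/81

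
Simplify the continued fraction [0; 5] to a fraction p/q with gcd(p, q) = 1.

Use the convergent recurrence hₖ = aₖ·hₖ₋₁ + hₖ₋₂ (and likewise for the denominators kₖ):
a_0 = 0: 0/1
a_1 = 5: 1/5

1/5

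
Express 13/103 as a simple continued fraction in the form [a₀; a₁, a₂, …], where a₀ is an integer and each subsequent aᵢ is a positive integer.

Apply division with remainder until the remainder is 0:
⌊13/103⌋ = 0, remainder 13
⌊103/13⌋ = 7, remainder 12
⌊13/12⌋ = 1, remainder 1
⌊12/1⌋ = 12, remainder 0

[0; 7, 1, 12]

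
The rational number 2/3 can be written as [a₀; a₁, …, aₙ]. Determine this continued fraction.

Apply division with remainder until the remainder is 0:
2 = 0·3 + 2, so a_0 = 0
3 = 1·2 + 1, so a_1 = 1
2 = 2·1 + 0, so a_2 = 2

[0; 1, 2]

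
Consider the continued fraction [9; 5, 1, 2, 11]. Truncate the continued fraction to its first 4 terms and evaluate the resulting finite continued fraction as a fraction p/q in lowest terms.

156/17

Start with 2.
1 + 1/(2/1) = 1 + 1/2 = 3/2
5 + 1/(3/2) = 5 + 2/3 = 17/3
9 + 1/(17/3) = 9 + 3/17 = 156/17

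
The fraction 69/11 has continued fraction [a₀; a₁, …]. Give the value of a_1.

3

⌊69/11⌋ = 6, remainder 3
⌊11/3⌋ = 3, remainder 2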